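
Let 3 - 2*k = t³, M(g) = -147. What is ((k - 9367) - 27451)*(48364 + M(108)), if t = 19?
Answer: -1940541382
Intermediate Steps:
k = -3428 (k = 3/2 - ½*19³ = 3/2 - ½*6859 = 3/2 - 6859/2 = -3428)
((k - 9367) - 27451)*(48364 + M(108)) = ((-3428 - 9367) - 27451)*(48364 - 147) = (-12795 - 27451)*48217 = -40246*48217 = -1940541382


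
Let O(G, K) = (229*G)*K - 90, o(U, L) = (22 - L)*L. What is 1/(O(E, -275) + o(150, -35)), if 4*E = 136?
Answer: -1/2143235 ≈ -4.6658e-7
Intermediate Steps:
E = 34 (E = (¼)*136 = 34)
o(U, L) = L*(22 - L)
O(G, K) = -90 + 229*G*K (O(G, K) = 229*G*K - 90 = -90 + 229*G*K)
1/(O(E, -275) + o(150, -35)) = 1/((-90 + 229*34*(-275)) - 35*(22 - 1*(-35))) = 1/((-90 - 2141150) - 35*(22 + 35)) = 1/(-2141240 - 35*57) = 1/(-2141240 - 1995) = 1/(-2143235) = -1/2143235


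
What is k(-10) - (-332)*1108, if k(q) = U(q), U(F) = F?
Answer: 367846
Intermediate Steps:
k(q) = q
k(-10) - (-332)*1108 = -10 - (-332)*1108 = -10 - 332*(-1108) = -10 + 367856 = 367846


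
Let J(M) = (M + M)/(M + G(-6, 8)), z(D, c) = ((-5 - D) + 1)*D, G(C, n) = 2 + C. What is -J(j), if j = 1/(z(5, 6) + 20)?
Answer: -2/101 ≈ -0.019802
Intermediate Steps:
z(D, c) = D*(-4 - D) (z(D, c) = (-4 - D)*D = D*(-4 - D))
j = -1/25 (j = 1/(-1*5*(4 + 5) + 20) = 1/(-1*5*9 + 20) = 1/(-45 + 20) = 1/(-25) = -1/25 ≈ -0.040000)
J(M) = 2*M/(-4 + M) (J(M) = (M + M)/(M + (2 - 6)) = (2*M)/(M - 4) = (2*M)/(-4 + M) = 2*M/(-4 + M))
-J(j) = -2*(-1)/(25*(-4 - 1/25)) = -2*(-1)/(25*(-101/25)) = -2*(-1)*(-25)/(25*101) = -1*2/101 = -2/101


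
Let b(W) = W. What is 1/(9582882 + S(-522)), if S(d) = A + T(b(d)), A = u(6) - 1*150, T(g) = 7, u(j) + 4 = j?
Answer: 1/9582741 ≈ 1.0435e-7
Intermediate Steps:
u(j) = -4 + j
A = -148 (A = (-4 + 6) - 1*150 = 2 - 150 = -148)
S(d) = -141 (S(d) = -148 + 7 = -141)
1/(9582882 + S(-522)) = 1/(9582882 - 141) = 1/9582741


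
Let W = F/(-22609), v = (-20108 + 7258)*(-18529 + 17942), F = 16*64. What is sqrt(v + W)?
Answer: sqrt(3855706201887334)/22609 ≈ 2746.4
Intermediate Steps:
F = 1024
v = 7542950 (v = -12850*(-587) = 7542950)
W = -1024/22609 (W = 1024/(-22609) = 1024*(-1/22609) = -1024/22609 ≈ -0.045292)
sqrt(v + W) = sqrt(7542950 - 1024/22609) = sqrt(170538555526/22609) = sqrt(3855706201887334)/22609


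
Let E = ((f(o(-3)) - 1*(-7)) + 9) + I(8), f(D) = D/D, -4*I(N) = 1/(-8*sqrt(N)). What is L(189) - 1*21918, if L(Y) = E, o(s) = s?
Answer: -21901 + sqrt(2)/128 ≈ -21901.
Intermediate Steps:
I(N) = 1/(32*sqrt(N)) (I(N) = -(-1/(8*sqrt(N)))/4 = -(-1)/(32*sqrt(N)) = 1/(32*sqrt(N)))
f(D) = 1
E = 17 + sqrt(2)/128 (E = ((1 - 1*(-7)) + 9) + 1/(32*sqrt(8)) = ((1 + 7) + 9) + (sqrt(2)/4)/32 = (8 + 9) + sqrt(2)/128 = 17 + sqrt(2)/128 ≈ 17.011)
L(Y) = 17 + sqrt(2)/128
L(189) - 1*21918 = (17 + sqrt(2)/128) - 1*21918 = (17 + sqrt(2)/128) - 21918 = -21901 + sqrt(2)/128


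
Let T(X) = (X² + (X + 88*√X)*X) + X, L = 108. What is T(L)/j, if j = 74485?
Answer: 23436/74485 + 57024*√3/74485 ≈ 1.6407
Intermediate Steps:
T(X) = X + X² + X*(X + 88*√X) (T(X) = (X² + X*(X + 88*√X)) + X = X + X² + X*(X + 88*√X))
T(L)/j = (108 + 2*108² + 88*108^(3/2))/74485 = (108 + 2*11664 + 88*(648*√3))*(1/74485) = (108 + 23328 + 57024*√3)*(1/74485) = (23436 + 57024*√3)*(1/74485) = 23436/74485 + 57024*√3/74485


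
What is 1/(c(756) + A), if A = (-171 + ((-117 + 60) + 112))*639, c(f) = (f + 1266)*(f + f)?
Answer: 1/2983140 ≈ 3.3522e-7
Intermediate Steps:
c(f) = 2*f*(1266 + f) (c(f) = (1266 + f)*(2*f) = 2*f*(1266 + f))
A = -74124 (A = (-171 + (-57 + 112))*639 = (-171 + 55)*639 = -116*639 = -74124)
1/(c(756) + A) = 1/(2*756*(1266 + 756) - 74124) = 1/(2*756*2022 - 74124) = 1/(3057264 - 74124) = 1/2983140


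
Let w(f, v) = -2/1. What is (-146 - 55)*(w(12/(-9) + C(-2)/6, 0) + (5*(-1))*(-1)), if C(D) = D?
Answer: -603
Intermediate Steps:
w(f, v) = -2 (w(f, v) = -2*1 = -2)
(-146 - 55)*(w(12/(-9) + C(-2)/6, 0) + (5*(-1))*(-1)) = (-146 - 55)*(-2 + (5*(-1))*(-1)) = -201*(-2 - 5*(-1)) = -201*(-2 + 5) = -201*3 = -603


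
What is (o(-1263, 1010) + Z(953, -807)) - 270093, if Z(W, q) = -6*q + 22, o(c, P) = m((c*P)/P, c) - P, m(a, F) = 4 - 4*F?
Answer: -261183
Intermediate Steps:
o(c, P) = 4 - P - 4*c (o(c, P) = (4 - 4*c) - P = 4 - P - 4*c)
Z(W, q) = 22 - 6*q
(o(-1263, 1010) + Z(953, -807)) - 270093 = ((4 - 1*1010 - 4*(-1263)) + (22 - 6*(-807))) - 270093 = ((4 - 1010 + 5052) + (22 + 4842)) - 270093 = (4046 + 4864) - 270093 = 8910 - 270093 = -261183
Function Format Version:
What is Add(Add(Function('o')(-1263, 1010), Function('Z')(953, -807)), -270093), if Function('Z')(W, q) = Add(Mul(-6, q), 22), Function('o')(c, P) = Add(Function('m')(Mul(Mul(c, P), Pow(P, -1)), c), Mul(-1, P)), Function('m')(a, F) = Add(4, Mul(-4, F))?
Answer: -261183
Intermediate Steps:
Function('o')(c, P) = Add(4, Mul(-1, P), Mul(-4, c)) (Function('o')(c, P) = Add(Add(4, Mul(-4, c)), Mul(-1, P)) = Add(4, Mul(-1, P), Mul(-4, c)))
Function('Z')(W, q) = Add(22, Mul(-6, q))
Add(Add(Function('o')(-1263, 1010), Function('Z')(953, -807)), -270093) = Add(Add(Add(4, Mul(-1, 1010), Mul(-4, -1263)), Add(22, Mul(-6, -807))), -270093) = Add(Add(Add(4, -1010, 5052), Add(22, 4842)), -270093) = Add(Add(4046, 4864), -270093) = Add(8910, -270093) = -261183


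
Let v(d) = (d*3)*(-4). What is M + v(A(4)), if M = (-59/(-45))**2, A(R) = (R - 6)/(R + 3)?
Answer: 72967/14175 ≈ 5.1476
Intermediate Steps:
A(R) = (-6 + R)/(3 + R)
v(d) = -12*d (v(d) = (3*d)*(-4) = -12*d)
M = 3481/2025 (M = (-59*(-1/45))**2 = (59/45)**2 = 3481/2025 ≈ 1.7190)
M + v(A(4)) = 3481/2025 - 12*(-6 + 4)/(3 + 4) = 3481/2025 - 12*(-2)/7 = 3481/2025 - 12*(-2/7) = 3481/2025 + 24/7 = 72967/14175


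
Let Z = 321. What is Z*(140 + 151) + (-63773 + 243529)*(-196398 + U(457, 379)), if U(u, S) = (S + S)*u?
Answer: 26964931459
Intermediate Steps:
U(u, S) = 2*S*u (U(u, S) = (2*S)*u = 2*S*u)
Z*(140 + 151) + (-63773 + 243529)*(-196398 + U(457, 379)) = 321*(140 + 151) + (-63773 + 243529)*(-196398 + 2*379*457) = 321*291 + 179756*(-196398 + 346406) = 93411 + 179756*150008 = 93411 + 26964838048 = 26964931459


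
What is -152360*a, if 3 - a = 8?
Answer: 761800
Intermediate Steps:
a = -5 (a = 3 - 1*8 = 3 - 8 = -5)
-152360*a = -152360*(-5) = 761800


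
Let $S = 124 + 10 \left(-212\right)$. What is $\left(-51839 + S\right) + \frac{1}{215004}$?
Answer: $- \frac{11574740339}{215004} \approx -53835.0$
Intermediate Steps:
$S = -1996$ ($S = 124 - 2120 = -1996$)
$\left(-51839 + S\right) + \frac{1}{215004} = \left(-51839 - 1996\right) + \frac{1}{215004} = -53835 + \frac{1}{215004} = - \frac{11574740339}{215004}$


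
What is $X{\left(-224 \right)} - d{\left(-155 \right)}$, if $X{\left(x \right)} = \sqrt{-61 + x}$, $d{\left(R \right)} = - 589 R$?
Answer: $-91295 + i \sqrt{285} \approx -91295.0 + 16.882 i$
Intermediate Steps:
$X{\left(-224 \right)} - d{\left(-155 \right)} = \sqrt{-61 - 224} - \left(-589\right) \left(-155\right) = \sqrt{-285} - 91295 = i \sqrt{285} - 91295 = -91295 + i \sqrt{285}$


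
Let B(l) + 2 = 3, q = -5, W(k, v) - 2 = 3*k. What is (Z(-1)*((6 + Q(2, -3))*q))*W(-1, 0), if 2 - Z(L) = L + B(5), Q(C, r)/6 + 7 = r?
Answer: -540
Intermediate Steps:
W(k, v) = 2 + 3*k
Q(C, r) = -42 + 6*r
B(l) = 1 (B(l) = -2 + 3 = 1)
Z(L) = 1 - L (Z(L) = 2 - (L + 1) = 2 - (1 + L) = 2 + (-1 - L) = 1 - L)
(Z(-1)*((6 + Q(2, -3))*q))*W(-1, 0) = ((1 - 1*(-1))*((6 + (-42 + 6*(-3)))*(-5)))*(2 + 3*(-1)) = ((1 + 1)*((6 + (-42 - 18))*(-5)))*(2 - 3) = (2*((6 - 60)*(-5)))*(-1) = (2*(-54*(-5)))*(-1) = (2*270)*(-1) = 540*(-1) = -540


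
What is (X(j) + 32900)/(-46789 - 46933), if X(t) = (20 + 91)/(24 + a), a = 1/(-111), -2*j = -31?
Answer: -87625021/249581686 ≈ -0.35109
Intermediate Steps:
j = 31/2 (j = -½*(-31) = 31/2 ≈ 15.500)
a = -1/111 ≈ -0.0090090
X(t) = 12321/2663 (X(t) = (20 + 91)/(24 - 1/111) = 111/(2663/111) = 111*(111/2663) = 12321/2663)
(X(j) + 32900)/(-46789 - 46933) = (12321/2663 + 32900)/(-46789 - 46933) = (87625021/2663)/(-93722) = (87625021/2663)*(-1/93722) = -87625021/249581686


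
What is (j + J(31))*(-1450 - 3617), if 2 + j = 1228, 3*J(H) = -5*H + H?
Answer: -6002706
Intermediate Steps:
J(H) = -4*H/3 (J(H) = (-5*H + H)/3 = (-4*H)/3 = -4*H/3)
j = 1226 (j = -2 + 1228 = 1226)
(j + J(31))*(-1450 - 3617) = (1226 - 4/3*31)*(-1450 - 3617) = (1226 - 124/3)*(-5067) = (3554/3)*(-5067) = -6002706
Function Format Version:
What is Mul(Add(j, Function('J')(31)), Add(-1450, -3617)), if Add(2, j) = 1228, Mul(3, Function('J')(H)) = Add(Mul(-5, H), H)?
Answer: -6002706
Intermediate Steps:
Function('J')(H) = Mul(Rational(-4, 3), H) (Function('J')(H) = Mul(Rational(1, 3), Add(Mul(-5, H), H)) = Mul(Rational(1, 3), Mul(-4, H)) = Mul(Rational(-4, 3), H))
j = 1226 (j = Add(-2, 1228) = 1226)
Mul(Add(j, Function('J')(31)), Add(-1450, -3617)) = Mul(Add(1226, Mul(Rational(-4, 3), 31)), Add(-1450, -3617)) = Mul(Add(1226, Rational(-124, 3)), -5067) = Mul(Rational(3554, 3), -5067) = -6002706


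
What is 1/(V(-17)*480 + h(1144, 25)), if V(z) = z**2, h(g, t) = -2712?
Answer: 1/136008 ≈ 7.3525e-6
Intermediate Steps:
1/(V(-17)*480 + h(1144, 25)) = 1/((-17)**2*480 - 2712) = 1/(289*480 - 2712) = 1/(138720 - 2712) = 1/136008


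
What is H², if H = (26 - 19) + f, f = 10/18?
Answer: 4624/81 ≈ 57.086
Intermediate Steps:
f = 5/9 (f = 10*(1/18) = 5/9 ≈ 0.55556)
H = 68/9 (H = (26 - 19) + 5/9 = 7 + 5/9 = 68/9 ≈ 7.5556)
H² = (68/9)² = 4624/81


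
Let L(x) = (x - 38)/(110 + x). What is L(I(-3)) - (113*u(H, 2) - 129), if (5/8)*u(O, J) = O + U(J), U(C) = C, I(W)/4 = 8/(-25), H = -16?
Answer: 18073604/6795 ≈ 2659.8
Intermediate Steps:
I(W) = -32/25 (I(W) = 4*(8/(-25)) = 4*(8*(-1/25)) = 4*(-8/25) = -32/25)
L(x) = (-38 + x)/(110 + x)
u(O, J) = 8*J/5 + 8*O/5 (u(O, J) = 8*(O + J)/5 = 8*(J + O)/5 = 8*J/5 + 8*O/5)
L(I(-3)) - (113*u(H, 2) - 129) = (-38 - 32/25)/(110 - 32/25) - (113*((8/5)*2 + (8/5)*(-16)) - 129) = -982/25/(2718/25) - (113*(16/5 - 128/5) - 129) = (25/2718)*(-982/25) - (113*(-112/5) - 129) = -491/1359 - (-12656/5 - 129) = -491/1359 - 1*(-13301/5) = -491/1359 + 13301/5 = 18073604/6795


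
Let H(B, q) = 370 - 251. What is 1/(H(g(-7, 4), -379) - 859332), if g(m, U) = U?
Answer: -1/859213 ≈ -1.1639e-6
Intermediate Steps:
H(B, q) = 119
1/(H(g(-7, 4), -379) - 859332) = 1/(119 - 859332) = 1/(-859213) = -1/859213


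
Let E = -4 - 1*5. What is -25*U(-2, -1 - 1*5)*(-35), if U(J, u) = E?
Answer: -7875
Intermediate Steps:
E = -9 (E = -4 - 5 = -9)
U(J, u) = -9
-25*U(-2, -1 - 1*5)*(-35) = -25*(-9)*(-35) = 225*(-35) = -7875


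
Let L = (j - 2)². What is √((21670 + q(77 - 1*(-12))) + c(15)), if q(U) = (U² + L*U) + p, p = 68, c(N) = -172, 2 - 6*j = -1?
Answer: √118749/2 ≈ 172.30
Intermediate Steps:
j = ½ (j = ⅓ - ⅙*(-1) = ⅓ + ⅙ = ½ ≈ 0.50000)
L = 9/4 (L = (½ - 2)² = (-3/2)² = 9/4 ≈ 2.2500)
q(U) = 68 + U² + 9*U/4 (q(U) = (U² + 9*U/4) + 68 = 68 + U² + 9*U/4)
√((21670 + q(77 - 1*(-12))) + c(15)) = √((21670 + (68 + (77 - 1*(-12))² + 9*(77 - 1*(-12))/4)) - 172) = √((21670 + (68 + (77 + 12)² + 9*(77 + 12)/4)) - 172) = √((21670 + (68 + 89² + (9/4)*89)) - 172) = √((21670 + (68 + 7921 + 801/4)) - 172) = √((21670 + 32757/4) - 172) = √(119437/4 - 172) = √(118749/4) = √118749/2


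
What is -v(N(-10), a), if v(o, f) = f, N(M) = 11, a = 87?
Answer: -87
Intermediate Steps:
-v(N(-10), a) = -1*87 = -87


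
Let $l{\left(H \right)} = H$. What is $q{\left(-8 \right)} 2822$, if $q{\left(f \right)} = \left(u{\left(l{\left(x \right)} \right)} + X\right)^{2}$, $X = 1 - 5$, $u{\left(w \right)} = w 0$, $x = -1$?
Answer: $45152$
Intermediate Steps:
$u{\left(w \right)} = 0$
$X = -4$
$q{\left(f \right)} = 16$ ($q{\left(f \right)} = \left(0 - 4\right)^{2} = \left(-4\right)^{2} = 16$)
$q{\left(-8 \right)} 2822 = 16 \cdot 2822 = 45152$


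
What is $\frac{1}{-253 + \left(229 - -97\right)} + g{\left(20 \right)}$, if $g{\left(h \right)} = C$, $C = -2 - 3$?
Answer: $- \frac{364}{73} \approx -4.9863$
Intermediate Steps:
$C = -5$
$g{\left(h \right)} = -5$
$\frac{1}{-253 + \left(229 - -97\right)} + g{\left(20 \right)} = \frac{1}{-253 + \left(229 - -97\right)} - 5 = \frac{1}{-253 + \left(229 + 97\right)} - 5 = \frac{1}{-253 + 326} - 5 = \frac{1}{73} - 5 = - \frac{364}{73}$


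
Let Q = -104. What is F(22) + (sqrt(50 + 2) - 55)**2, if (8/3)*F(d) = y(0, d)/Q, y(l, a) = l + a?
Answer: 1279999/416 - 220*sqrt(13) ≈ 2283.7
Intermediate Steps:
y(l, a) = a + l
F(d) = -3*d/832 (F(d) = 3*((d + 0)/(-104))/8 = 3*(d*(-1/104))/8 = 3*(-d/104)/8 = -3*d/832)
F(22) + (sqrt(50 + 2) - 55)**2 = -3/832*22 + (sqrt(50 + 2) - 55)**2 = -33/416 + (sqrt(52) - 55)**2 = -33/416 + (2*sqrt(13) - 55)**2 = -33/416 + (-55 + 2*sqrt(13))**2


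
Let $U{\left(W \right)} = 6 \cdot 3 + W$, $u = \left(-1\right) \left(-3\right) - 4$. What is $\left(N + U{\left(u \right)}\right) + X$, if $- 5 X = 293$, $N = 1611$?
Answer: $\frac{7847}{5} \approx 1569.4$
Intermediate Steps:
$X = - \frac{293}{5}$ ($X = \left(- \frac{1}{5}\right) 293 = - \frac{293}{5} \approx -58.6$)
$u = -1$ ($u = 3 - 4 = -1$)
$U{\left(W \right)} = 18 + W$
$\left(N + U{\left(u \right)}\right) + X = \left(1611 + \left(18 - 1\right)\right) - \frac{293}{5} = \left(1611 + 17\right) - \frac{293}{5} = 1628 - \frac{293}{5} = \frac{7847}{5}$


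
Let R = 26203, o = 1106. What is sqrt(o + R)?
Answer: sqrt(27309) ≈ 165.25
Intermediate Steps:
sqrt(o + R) = sqrt(1106 + 26203) = sqrt(27309)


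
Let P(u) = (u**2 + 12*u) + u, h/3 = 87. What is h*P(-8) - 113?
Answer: -10553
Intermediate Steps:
h = 261 (h = 3*87 = 261)
P(u) = u**2 + 13*u
h*P(-8) - 113 = 261*(-8*(13 - 8)) - 113 = 261*(-8*5) - 113 = 261*(-40) - 113 = -10440 - 113 = -10553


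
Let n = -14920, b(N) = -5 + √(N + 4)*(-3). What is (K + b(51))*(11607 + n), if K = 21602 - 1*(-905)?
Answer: -74549126 + 9939*√55 ≈ -7.4475e+7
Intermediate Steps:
b(N) = -5 - 3*√(4 + N) (b(N) = -5 + √(4 + N)*(-3) = -5 - 3*√(4 + N))
K = 22507 (K = 21602 + 905 = 22507)
(K + b(51))*(11607 + n) = (22507 + (-5 - 3*√(4 + 51)))*(11607 - 14920) = (22507 + (-5 - 3*√55))*(-3313) = (22502 - 3*√55)*(-3313) = -74549126 + 9939*√55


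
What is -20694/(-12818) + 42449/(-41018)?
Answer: 152357605/262884362 ≈ 0.57956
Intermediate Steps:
-20694/(-12818) + 42449/(-41018) = -20694*(-1/12818) + 42449*(-1/41018) = 10347/6409 - 42449/41018 = 152357605/262884362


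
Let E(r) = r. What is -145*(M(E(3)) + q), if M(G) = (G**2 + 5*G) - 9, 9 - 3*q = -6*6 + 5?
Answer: -12325/3 ≈ -4108.3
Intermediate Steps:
q = 40/3 (q = 3 - (-6*6 + 5)/3 = 3 - (-36 + 5)/3 = 3 - 1/3*(-31) = 3 + 31/3 = 40/3 ≈ 13.333)
M(G) = -9 + G**2 + 5*G
-145*(M(E(3)) + q) = -145*((-9 + 3**2 + 5*3) + 40/3) = -145*((-9 + 9 + 15) + 40/3) = -145*(15 + 40/3) = -145*85/3 = -12325/3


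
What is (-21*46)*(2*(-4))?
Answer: 7728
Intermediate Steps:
(-21*46)*(2*(-4)) = -966*(-8) = 7728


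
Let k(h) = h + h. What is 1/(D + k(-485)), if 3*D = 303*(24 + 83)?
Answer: 1/9837 ≈ 0.00010166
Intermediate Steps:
k(h) = 2*h
D = 10807 (D = (303*(24 + 83))/3 = (303*107)/3 = (1/3)*32421 = 10807)
1/(D + k(-485)) = 1/(10807 + 2*(-485)) = 1/(10807 - 970) = 1/9837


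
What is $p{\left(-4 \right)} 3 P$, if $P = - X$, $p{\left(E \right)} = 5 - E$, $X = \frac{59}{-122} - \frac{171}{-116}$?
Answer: $- \frac{189243}{7076} \approx -26.744$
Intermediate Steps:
$X = \frac{7009}{7076}$ ($X = 59 \left(- \frac{1}{122}\right) - - \frac{171}{116} = - \frac{59}{122} + \frac{171}{116} = \frac{7009}{7076} \approx 0.99053$)
$P = - \frac{7009}{7076}$ ($P = \left(-1\right) \frac{7009}{7076} = - \frac{7009}{7076} \approx -0.99053$)
$p{\left(-4 \right)} 3 P = \left(5 - -4\right) 3 \left(- \frac{7009}{7076}\right) = \left(5 + 4\right) 3 \left(- \frac{7009}{7076}\right) = 9 \cdot 3 \left(- \frac{7009}{7076}\right) = 27 \left(- \frac{7009}{7076}\right) = - \frac{189243}{7076}$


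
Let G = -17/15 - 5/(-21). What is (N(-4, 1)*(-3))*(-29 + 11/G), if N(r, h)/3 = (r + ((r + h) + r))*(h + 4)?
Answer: -1921095/94 ≈ -20437.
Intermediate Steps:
N(r, h) = 3*(4 + h)*(h + 3*r) (N(r, h) = 3*((r + ((r + h) + r))*(h + 4)) = 3*((r + ((h + r) + r))*(4 + h)) = 3*((r + (h + 2*r))*(4 + h)) = 3*((h + 3*r)*(4 + h)) = 3*((4 + h)*(h + 3*r)) = 3*(4 + h)*(h + 3*r))
G = -94/105 (G = -17*1/15 - 5*(-1/21) = -17/15 + 5/21 = -94/105 ≈ -0.89524)
(N(-4, 1)*(-3))*(-29 + 11/G) = ((3*1² + 12*1 + 36*(-4) + 9*1*(-4))*(-3))*(-29 + 11/(-94/105)) = ((3*1 + 12 - 144 - 36)*(-3))*(-29 + 11*(-105/94)) = ((3 + 12 - 144 - 36)*(-3))*(-29 - 1155/94) = -165*(-3)*(-3881/94) = 495*(-3881/94) = -1921095/94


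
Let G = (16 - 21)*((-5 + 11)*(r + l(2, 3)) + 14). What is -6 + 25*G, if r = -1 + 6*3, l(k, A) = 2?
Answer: -16006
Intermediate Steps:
r = 17 (r = -1 + 18 = 17)
G = -640 (G = (16 - 21)*((-5 + 11)*(17 + 2) + 14) = -5*(6*19 + 14) = -5*(114 + 14) = -5*128 = -640)
-6 + 25*G = -6 + 25*(-640) = -6 - 16000 = -16006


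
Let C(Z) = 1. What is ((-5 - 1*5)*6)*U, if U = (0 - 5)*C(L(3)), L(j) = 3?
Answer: 300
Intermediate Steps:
U = -5 (U = (0 - 5)*1 = -5*1 = -5)
((-5 - 1*5)*6)*U = ((-5 - 1*5)*6)*(-5) = ((-5 - 5)*6)*(-5) = -10*6*(-5) = -60*(-5) = 300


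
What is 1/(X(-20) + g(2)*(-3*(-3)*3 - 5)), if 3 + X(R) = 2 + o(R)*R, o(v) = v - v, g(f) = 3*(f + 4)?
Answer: 1/395 ≈ 0.0025316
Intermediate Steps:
g(f) = 12 + 3*f (g(f) = 3*(4 + f) = 12 + 3*f)
o(v) = 0
X(R) = -1 (X(R) = -3 + (2 + 0*R) = -3 + (2 + 0) = -3 + 2 = -1)
1/(X(-20) + g(2)*(-3*(-3)*3 - 5)) = 1/(-1 + (12 + 3*2)*(-3*(-3)*3 - 5)) = 1/(-1 + (12 + 6)*(9*3 - 5)) = 1/(-1 + 18*(27 - 5)) = 1/(-1 + 18*22) = 1/(-1 + 396) = 1/395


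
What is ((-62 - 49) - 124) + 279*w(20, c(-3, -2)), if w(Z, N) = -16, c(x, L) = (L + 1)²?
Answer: -4699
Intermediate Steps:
c(x, L) = (1 + L)²
((-62 - 49) - 124) + 279*w(20, c(-3, -2)) = ((-62 - 49) - 124) + 279*(-16) = (-111 - 124) - 4464 = -235 - 4464 = -4699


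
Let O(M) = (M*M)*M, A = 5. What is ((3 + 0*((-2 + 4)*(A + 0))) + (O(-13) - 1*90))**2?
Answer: 5216656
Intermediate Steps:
O(M) = M**3 (O(M) = M**2*M = M**3)
((3 + 0*((-2 + 4)*(A + 0))) + (O(-13) - 1*90))**2 = ((3 + 0*((-2 + 4)*(5 + 0))) + ((-13)**3 - 1*90))**2 = ((3 + 0*(2*5)) + (-2197 - 90))**2 = ((3 + 0*10) - 2287)**2 = ((3 + 0) - 2287)**2 = (3 - 2287)**2 = (-2284)**2 = 5216656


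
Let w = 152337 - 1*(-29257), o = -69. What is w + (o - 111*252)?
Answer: 153553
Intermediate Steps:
w = 181594 (w = 152337 + 29257 = 181594)
w + (o - 111*252) = 181594 + (-69 - 111*252) = 181594 + (-69 - 27972) = 181594 - 28041 = 153553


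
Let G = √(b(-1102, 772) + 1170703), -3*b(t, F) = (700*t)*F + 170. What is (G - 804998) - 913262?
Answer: -1718260 + √1797098217/3 ≈ -1.7041e+6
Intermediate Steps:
b(t, F) = -170/3 - 700*F*t/3 (b(t, F) = -((700*t)*F + 170)/3 = -(700*F*t + 170)/3 = -(170 + 700*F*t)/3 = -170/3 - 700*F*t/3)
G = √1797098217/3 (G = √((-170/3 - 700/3*772*(-1102)) + 1170703) = √((-170/3 + 595520800/3) + 1170703) = √(595520630/3 + 1170703) = √(599032739/3) = √1797098217/3 ≈ 14131.)
(G - 804998) - 913262 = (√1797098217/3 - 804998) - 913262 = (-804998 + √1797098217/3) - 913262 = -1718260 + √1797098217/3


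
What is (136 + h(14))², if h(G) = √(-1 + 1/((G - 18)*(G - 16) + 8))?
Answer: (544 + I*√15)²/16 ≈ 18495.0 + 263.36*I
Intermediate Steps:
h(G) = √(-1 + 1/(8 + (-18 + G)*(-16 + G))) (h(G) = √(-1 + 1/((-18 + G)*(-16 + G) + 8)) = √(-1 + 1/(8 + (-18 + G)*(-16 + G))))
(136 + h(14))² = (136 + √((-295 - 1*14² + 34*14)/(296 + 14² - 34*14)))² = (136 + √((-295 - 1*196 + 476)/(296 + 196 - 476)))² = (136 + √((-295 - 196 + 476)/16))² = (136 + √((1/16)*(-15)))² = (136 + √(-15/16))² = (136 + I*√15/4)²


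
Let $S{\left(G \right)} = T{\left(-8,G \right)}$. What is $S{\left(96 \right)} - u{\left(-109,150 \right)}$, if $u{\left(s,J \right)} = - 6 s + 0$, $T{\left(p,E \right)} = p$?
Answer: $-662$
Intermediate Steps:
$S{\left(G \right)} = -8$
$u{\left(s,J \right)} = - 6 s$
$S{\left(96 \right)} - u{\left(-109,150 \right)} = -8 - \left(-6\right) \left(-109\right) = -8 - 654 = -662$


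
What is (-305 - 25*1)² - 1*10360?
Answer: 98540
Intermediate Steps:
(-305 - 25*1)² - 1*10360 = (-305 - 25)² - 10360 = (-330)² - 10360 = 108900 - 10360 = 98540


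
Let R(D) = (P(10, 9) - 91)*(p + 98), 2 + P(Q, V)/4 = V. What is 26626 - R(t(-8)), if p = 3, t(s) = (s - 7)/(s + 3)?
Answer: 32989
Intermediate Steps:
t(s) = (-7 + s)/(3 + s)
P(Q, V) = -8 + 4*V
R(D) = -6363 (R(D) = ((-8 + 4*9) - 91)*(3 + 98) = ((-8 + 36) - 91)*101 = (28 - 91)*101 = -63*101 = -6363)
26626 - R(t(-8)) = 26626 - 1*(-6363) = 26626 + 6363 = 32989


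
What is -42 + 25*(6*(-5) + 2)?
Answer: -742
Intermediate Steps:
-42 + 25*(6*(-5) + 2) = -42 + 25*(-30 + 2) = -42 + 25*(-28) = -42 - 700 = -742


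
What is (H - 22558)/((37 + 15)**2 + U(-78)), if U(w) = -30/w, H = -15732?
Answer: -497770/35157 ≈ -14.158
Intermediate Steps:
(H - 22558)/((37 + 15)**2 + U(-78)) = (-15732 - 22558)/((37 + 15)**2 - 30/(-78)) = -38290/(52**2 - 30*(-1/78)) = -38290/(2704 + 5/13) = -38290/35157/13 = -38290*13/35157 = -497770/35157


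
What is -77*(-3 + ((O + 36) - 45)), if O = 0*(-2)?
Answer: 924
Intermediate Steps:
O = 0
-77*(-3 + ((O + 36) - 45)) = -77*(-3 + ((0 + 36) - 45)) = -77*(-3 + (36 - 45)) = -77*(-3 - 9) = -77*(-12) = 924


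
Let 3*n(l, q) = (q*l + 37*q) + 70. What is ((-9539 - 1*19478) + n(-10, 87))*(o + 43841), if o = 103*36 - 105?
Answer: -4015280608/3 ≈ -1.3384e+9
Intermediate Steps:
o = 3603 (o = 3708 - 105 = 3603)
n(l, q) = 70/3 + 37*q/3 + l*q/3 (n(l, q) = ((q*l + 37*q) + 70)/3 = ((l*q + 37*q) + 70)/3 = ((37*q + l*q) + 70)/3 = (70 + 37*q + l*q)/3 = 70/3 + 37*q/3 + l*q/3)
((-9539 - 1*19478) + n(-10, 87))*(o + 43841) = ((-9539 - 1*19478) + (70/3 + (37/3)*87 + (⅓)*(-10)*87))*(3603 + 43841) = ((-9539 - 19478) + (70/3 + 1073 - 290))*47444 = (-29017 + 2419/3)*47444 = -84632/3*47444 = -4015280608/3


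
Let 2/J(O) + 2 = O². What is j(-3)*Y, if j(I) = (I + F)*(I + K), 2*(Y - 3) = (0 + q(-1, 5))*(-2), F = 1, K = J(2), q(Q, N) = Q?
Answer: 16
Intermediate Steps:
J(O) = 2/(-2 + O²)
K = 1 (K = 2/(-2 + 2²) = 2/(-2 + 4) = 2/2 = 2*(½) = 1)
Y = 4 (Y = 3 + ((0 - 1)*(-2))/2 = 3 + (-1*(-2))/2 = 3 + (½)*2 = 3 + 1 = 4)
j(I) = (1 + I)² (j(I) = (I + 1)*(I + 1) = (1 + I)*(1 + I) = (1 + I)²)
j(-3)*Y = (1 + (-3)² + 2*(-3))*4 = (1 + 9 - 6)*4 = 4*4 = 16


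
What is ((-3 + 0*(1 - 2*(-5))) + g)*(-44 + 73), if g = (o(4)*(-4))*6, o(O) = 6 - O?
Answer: -1479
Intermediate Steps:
g = -48 (g = ((6 - 1*4)*(-4))*6 = ((6 - 4)*(-4))*6 = (2*(-4))*6 = -8*6 = -48)
((-3 + 0*(1 - 2*(-5))) + g)*(-44 + 73) = ((-3 + 0*(1 - 2*(-5))) - 48)*(-44 + 73) = ((-3 + 0*(1 + 10)) - 48)*29 = ((-3 + 0*11) - 48)*29 = ((-3 + 0) - 48)*29 = (-3 - 48)*29 = -51*29 = -1479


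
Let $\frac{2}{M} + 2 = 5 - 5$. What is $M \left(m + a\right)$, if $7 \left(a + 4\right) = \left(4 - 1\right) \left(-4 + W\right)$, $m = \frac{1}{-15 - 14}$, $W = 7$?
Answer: $\frac{558}{203} \approx 2.7488$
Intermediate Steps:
$m = - \frac{1}{29}$ ($m = \frac{1}{-29} = - \frac{1}{29} \approx -0.034483$)
$a = - \frac{19}{7}$ ($a = -4 + \frac{\left(4 - 1\right) \left(-4 + 7\right)}{7} = -4 + \frac{3 \cdot 3}{7} = -4 + \frac{1}{7} \cdot 9 = -4 + \frac{9}{7} = - \frac{19}{7} \approx -2.7143$)
$M = -1$ ($M = \frac{2}{-2 + \left(5 - 5\right)} = \frac{2}{-2 + 0} = \frac{2}{-2} = 2 \left(- \frac{1}{2}\right) = -1$)
$M \left(m + a\right) = - (- \frac{1}{29} - \frac{19}{7}) = \left(-1\right) \left(- \frac{558}{203}\right) = \frac{558}{203}$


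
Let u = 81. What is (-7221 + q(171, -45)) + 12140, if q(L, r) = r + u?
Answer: 4955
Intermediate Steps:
q(L, r) = 81 + r (q(L, r) = r + 81 = 81 + r)
(-7221 + q(171, -45)) + 12140 = (-7221 + (81 - 45)) + 12140 = (-7221 + 36) + 12140 = -7185 + 12140 = 4955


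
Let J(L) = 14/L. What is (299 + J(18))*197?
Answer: 531506/9 ≈ 59056.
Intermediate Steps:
(299 + J(18))*197 = (299 + 14/18)*197 = (299 + 14*(1/18))*197 = (299 + 7/9)*197 = (2698/9)*197 = 531506/9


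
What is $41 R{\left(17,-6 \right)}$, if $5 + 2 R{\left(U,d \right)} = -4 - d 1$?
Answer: $- \frac{123}{2} \approx -61.5$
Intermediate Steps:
$R{\left(U,d \right)} = - \frac{9}{2} - \frac{d}{2}$ ($R{\left(U,d \right)} = - \frac{5}{2} + \frac{-4 - d 1}{2} = - \frac{5}{2} + \frac{-4 - d}{2} = - \frac{5}{2} - \left(2 + \frac{d}{2}\right) = - \frac{9}{2} - \frac{d}{2}$)
$41 R{\left(17,-6 \right)} = 41 \left(- \frac{9}{2} - -3\right) = 41 \left(- \frac{9}{2} + 3\right) = 41 \left(- \frac{3}{2}\right) = - \frac{123}{2}$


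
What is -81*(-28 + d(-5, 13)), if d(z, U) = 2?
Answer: 2106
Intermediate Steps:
-81*(-28 + d(-5, 13)) = -81*(-28 + 2) = -81*(-26) = 2106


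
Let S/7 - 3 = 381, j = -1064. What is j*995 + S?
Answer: -1055992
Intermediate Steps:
S = 2688 (S = 21 + 7*381 = 21 + 2667 = 2688)
j*995 + S = -1064*995 + 2688 = -1058680 + 2688 = -1055992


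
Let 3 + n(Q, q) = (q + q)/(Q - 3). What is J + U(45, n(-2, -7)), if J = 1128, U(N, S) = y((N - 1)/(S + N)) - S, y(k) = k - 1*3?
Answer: 315331/280 ≈ 1126.2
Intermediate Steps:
y(k) = -3 + k (y(k) = k - 3 = -3 + k)
n(Q, q) = -3 + 2*q/(-3 + Q) (n(Q, q) = -3 + (q + q)/(Q - 3) = -3 + (2*q)/(-3 + Q) = -3 + 2*q/(-3 + Q))
U(N, S) = -3 - S + (-1 + N)/(N + S) (U(N, S) = (-3 + (N - 1)/(S + N)) - S = (-3 + (-1 + N)/(N + S)) - S = -3 - S + (-1 + N)/(N + S))
J + U(45, n(-2, -7)) = 1128 + (-1 + 45 - (3 + (9 - 3*(-2) + 2*(-7))/(-3 - 2))*(45 + (9 - 3*(-2) + 2*(-7))/(-3 - 2)))/(45 + (9 - 3*(-2) + 2*(-7))/(-3 - 2)) = 1128 + (-1 + 45 - (3 + (9 + 6 - 14)/(-5))*(45 + (9 + 6 - 14)/(-5)))/(45 + (9 + 6 - 14)/(-5)) = 1128 + (-1 + 45 - (3 - ⅕*1)*(45 - ⅕*1))/(45 - ⅕*1) = 1128 + (-1 + 45 - (3 - ⅕)*(45 - ⅕))/(45 - ⅕) = 1128 + (-1 + 45 - 1*14/5*224/5)/(224/5) = 1128 + 5*(-1 + 45 - 3136/25)/224 = 1128 + (5/224)*(-2036/25) = 1128 - 509/280 = 315331/280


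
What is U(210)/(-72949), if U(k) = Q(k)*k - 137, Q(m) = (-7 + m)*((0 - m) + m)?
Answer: 137/72949 ≈ 0.0018780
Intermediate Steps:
Q(m) = 0 (Q(m) = (-7 + m)*(-m + m) = (-7 + m)*0 = 0)
U(k) = -137 (U(k) = 0*k - 137 = 0 - 137 = -137)
U(210)/(-72949) = -137/(-72949) = -137*(-1/72949) = 137/72949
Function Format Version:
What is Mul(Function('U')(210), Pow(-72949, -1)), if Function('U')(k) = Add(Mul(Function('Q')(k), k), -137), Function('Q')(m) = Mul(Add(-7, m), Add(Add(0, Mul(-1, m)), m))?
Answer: Rational(137, 72949) ≈ 0.0018780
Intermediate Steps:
Function('Q')(m) = 0 (Function('Q')(m) = Mul(Add(-7, m), Add(Mul(-1, m), m)) = Mul(Add(-7, m), 0) = 0)
Function('U')(k) = -137 (Function('U')(k) = Add(Mul(0, k), -137) = Add(0, -137) = -137)
Mul(Function('U')(210), Pow(-72949, -1)) = Mul(-137, Pow(-72949, -1)) = Mul(-137, Rational(-1, 72949)) = Rational(137, 72949)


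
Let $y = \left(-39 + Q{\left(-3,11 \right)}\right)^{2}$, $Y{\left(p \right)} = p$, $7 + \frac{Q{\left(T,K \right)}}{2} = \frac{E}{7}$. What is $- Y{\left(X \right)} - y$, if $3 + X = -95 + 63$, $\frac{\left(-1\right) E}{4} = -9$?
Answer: $- \frac{87686}{49} \approx -1789.5$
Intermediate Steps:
$E = 36$ ($E = \left(-4\right) \left(-9\right) = 36$)
$X = -35$ ($X = -3 + \left(-95 + 63\right) = -3 - 32 = -35$)
$Q{\left(T,K \right)} = - \frac{26}{7}$ ($Q{\left(T,K \right)} = -14 + 2 \cdot \frac{36}{7} = -14 + \frac{72}{7} = - \frac{26}{7}$)
$y = \frac{89401}{49}$ ($y = \left(-39 - \frac{26}{7}\right)^{2} = \left(- \frac{299}{7}\right)^{2} = \frac{89401}{49} \approx 1824.5$)
$- Y{\left(X \right)} - y = \left(-1\right) \left(-35\right) - \frac{89401}{49} = 35 - \frac{89401}{49} = - \frac{87686}{49}$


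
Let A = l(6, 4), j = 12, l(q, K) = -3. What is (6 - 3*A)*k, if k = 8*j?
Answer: 1440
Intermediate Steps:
A = -3
k = 96 (k = 8*12 = 96)
(6 - 3*A)*k = (6 - 3*(-3))*96 = (6 + 9)*96 = 15*96 = 1440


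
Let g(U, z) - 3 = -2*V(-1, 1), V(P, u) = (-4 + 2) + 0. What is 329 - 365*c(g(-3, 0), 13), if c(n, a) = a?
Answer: -4416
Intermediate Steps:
V(P, u) = -2 (V(P, u) = -2 + 0 = -2)
g(U, z) = 7 (g(U, z) = 3 - 2*(-2) = 3 + 4 = 7)
329 - 365*c(g(-3, 0), 13) = 329 - 365*13 = 329 - 4745 = -4416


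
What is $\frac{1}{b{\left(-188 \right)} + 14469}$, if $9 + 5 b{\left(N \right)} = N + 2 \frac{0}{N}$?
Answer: $\frac{5}{72148} \approx 6.9302 \cdot 10^{-5}$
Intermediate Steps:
$b{\left(N \right)} = - \frac{9}{5} + \frac{N}{5}$ ($b{\left(N \right)} = - \frac{9}{5} + \frac{N + 2 \frac{0}{N}}{5} = - \frac{9}{5} + \frac{N + 2 \cdot 0}{5} = - \frac{9}{5} + \frac{N + 0}{5} = - \frac{9}{5} + \frac{N}{5}$)
$\frac{1}{b{\left(-188 \right)} + 14469} = \frac{1}{\left(- \frac{9}{5} + \frac{1}{5} \left(-188\right)\right) + 14469} = \frac{1}{\left(- \frac{9}{5} - \frac{188}{5}\right) + 14469} = \frac{1}{- \frac{197}{5} + 14469} = \frac{1}{\frac{72148}{5}} = \frac{5}{72148}$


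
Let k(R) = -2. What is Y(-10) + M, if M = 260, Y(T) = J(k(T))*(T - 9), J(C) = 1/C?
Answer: 539/2 ≈ 269.50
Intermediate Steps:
Y(T) = 9/2 - T/2 (Y(T) = (T - 9)/(-2) = -(-9 + T)/2 = 9/2 - T/2)
Y(-10) + M = (9/2 - 1/2*(-10)) + 260 = (9/2 + 5) + 260 = 19/2 + 260 = 539/2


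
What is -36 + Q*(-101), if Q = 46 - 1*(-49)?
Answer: -9631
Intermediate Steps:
Q = 95 (Q = 46 + 49 = 95)
-36 + Q*(-101) = -36 + 95*(-101) = -36 - 9595 = -9631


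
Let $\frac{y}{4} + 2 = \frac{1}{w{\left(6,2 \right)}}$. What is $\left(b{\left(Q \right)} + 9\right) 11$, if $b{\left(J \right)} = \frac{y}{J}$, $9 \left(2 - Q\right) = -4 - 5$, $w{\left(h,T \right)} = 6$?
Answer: $\frac{649}{9} \approx 72.111$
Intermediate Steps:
$y = - \frac{22}{3}$ ($y = -8 + \frac{4}{6} = -8 + 4 \cdot \frac{1}{6} = -8 + \frac{2}{3} = - \frac{22}{3} \approx -7.3333$)
$Q = 3$ ($Q = 2 - \frac{-4 - 5}{9} = 2 - -1 = 2 + 1 = 3$)
$b{\left(J \right)} = - \frac{22}{3 J}$
$\left(b{\left(Q \right)} + 9\right) 11 = \left(- \frac{22}{3 \cdot 3} + 9\right) 11 = \left(\left(- \frac{22}{3}\right) \frac{1}{3} + 9\right) 11 = \left(- \frac{22}{9} + 9\right) 11 = \frac{59}{9} \cdot 11 = \frac{649}{9}$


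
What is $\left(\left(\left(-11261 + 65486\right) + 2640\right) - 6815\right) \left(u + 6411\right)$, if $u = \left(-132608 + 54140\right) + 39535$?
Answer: $-1627726100$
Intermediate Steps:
$u = -38933$ ($u = -78468 + 39535 = -38933$)
$\left(\left(\left(-11261 + 65486\right) + 2640\right) - 6815\right) \left(u + 6411\right) = \left(\left(\left(-11261 + 65486\right) + 2640\right) - 6815\right) \left(-38933 + 6411\right) = \left(\left(54225 + 2640\right) - 6815\right) \left(-32522\right) = \left(56865 - 6815\right) \left(-32522\right) = 50050 \left(-32522\right) = -1627726100$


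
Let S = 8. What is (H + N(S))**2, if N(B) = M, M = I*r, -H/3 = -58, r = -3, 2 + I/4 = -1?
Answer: 44100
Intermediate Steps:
I = -12 (I = -8 + 4*(-1) = -8 - 4 = -12)
H = 174 (H = -3*(-58) = 174)
M = 36 (M = -12*(-3) = 36)
N(B) = 36
(H + N(S))**2 = (174 + 36)**2 = 210**2 = 44100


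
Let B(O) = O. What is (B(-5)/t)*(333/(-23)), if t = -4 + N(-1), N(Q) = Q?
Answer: -333/23 ≈ -14.478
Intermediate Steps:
t = -5 (t = -4 - 1 = -5)
(B(-5)/t)*(333/(-23)) = (-5/(-5))*(333/(-23)) = (-5*(-⅕))*(333*(-1/23)) = 1*(-333/23) = -333/23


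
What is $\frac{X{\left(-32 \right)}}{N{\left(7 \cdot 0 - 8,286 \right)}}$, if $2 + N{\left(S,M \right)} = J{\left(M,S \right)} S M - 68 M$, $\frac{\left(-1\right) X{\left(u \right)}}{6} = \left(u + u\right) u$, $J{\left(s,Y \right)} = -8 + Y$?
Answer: $- \frac{6144}{8579} \approx -0.71617$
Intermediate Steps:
$X{\left(u \right)} = - 12 u^{2}$ ($X{\left(u \right)} = - 6 \left(u + u\right) u = - 6 \cdot 2 u u = - 6 \cdot 2 u^{2} = - 12 u^{2}$)
$N{\left(S,M \right)} = -2 - 68 M + M S \left(-8 + S\right)$ ($N{\left(S,M \right)} = -2 + \left(\left(-8 + S\right) S M - 68 M\right) = -2 + \left(S \left(-8 + S\right) M - 68 M\right) = -2 + \left(M S \left(-8 + S\right) - 68 M\right) = -2 + \left(- 68 M + M S \left(-8 + S\right)\right) = -2 - 68 M + M S \left(-8 + S\right)$)
$\frac{X{\left(-32 \right)}}{N{\left(7 \cdot 0 - 8,286 \right)}} = \frac{\left(-12\right) \left(-32\right)^{2}}{-2 - 19448 + 286 \left(7 \cdot 0 - 8\right) \left(-8 + \left(7 \cdot 0 - 8\right)\right)} = \frac{\left(-12\right) 1024}{-2 - 19448 + 286 \left(0 - 8\right) \left(-8 + \left(0 - 8\right)\right)} = - \frac{12288}{-2 - 19448 + 286 \left(-8\right) \left(-8 - 8\right)} = - \frac{12288}{-2 - 19448 + 286 \left(-8\right) \left(-16\right)} = - \frac{12288}{-2 - 19448 + 36608} = - \frac{12288}{17158} = \left(-12288\right) \frac{1}{17158} = - \frac{6144}{8579}$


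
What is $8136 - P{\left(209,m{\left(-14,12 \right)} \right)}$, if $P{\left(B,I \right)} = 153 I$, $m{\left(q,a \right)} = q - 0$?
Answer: $10278$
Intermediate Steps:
$m{\left(q,a \right)} = q$ ($m{\left(q,a \right)} = q + 0 = q$)
$8136 - P{\left(209,m{\left(-14,12 \right)} \right)} = 8136 - 153 \left(-14\right) = 8136 - -2142 = 8136 + 2142 = 10278$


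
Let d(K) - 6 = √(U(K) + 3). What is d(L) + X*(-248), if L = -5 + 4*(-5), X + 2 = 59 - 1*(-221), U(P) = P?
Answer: -68938 + I*√22 ≈ -68938.0 + 4.6904*I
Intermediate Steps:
X = 278 (X = -2 + (59 - 1*(-221)) = -2 + (59 + 221) = -2 + 280 = 278)
L = -25 (L = -5 - 20 = -25)
d(K) = 6 + √(3 + K) (d(K) = 6 + √(K + 3) = 6 + √(3 + K))
d(L) + X*(-248) = (6 + √(3 - 25)) + 278*(-248) = (6 + √(-22)) - 68944 = (6 + I*√22) - 68944 = -68938 + I*√22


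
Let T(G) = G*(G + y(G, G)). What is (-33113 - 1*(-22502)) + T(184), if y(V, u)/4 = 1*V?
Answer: 158669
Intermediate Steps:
y(V, u) = 4*V (y(V, u) = 4*(1*V) = 4*V)
T(G) = 5*G² (T(G) = G*(G + 4*G) = G*(5*G) = 5*G²)
(-33113 - 1*(-22502)) + T(184) = (-33113 - 1*(-22502)) + 5*184² = (-33113 + 22502) + 5*33856 = -10611 + 169280 = 158669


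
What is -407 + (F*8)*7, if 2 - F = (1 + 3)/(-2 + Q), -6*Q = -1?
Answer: -1901/11 ≈ -172.82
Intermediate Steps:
Q = 1/6 (Q = -1/6*(-1) = 1/6 ≈ 0.16667)
F = 46/11 (F = 2 - (1 + 3)/(-2 + 1/6) = 2 - 4/(-11/6) = 2 - 4*(-6)/11 = 2 - 1*(-24/11) = 2 + 24/11 = 46/11 ≈ 4.1818)
-407 + (F*8)*7 = -407 + ((46/11)*8)*7 = -407 + (368/11)*7 = -407 + 2576/11 = -1901/11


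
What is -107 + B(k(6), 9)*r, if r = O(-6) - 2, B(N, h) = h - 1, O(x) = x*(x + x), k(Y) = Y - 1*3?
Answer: 453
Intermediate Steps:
k(Y) = -3 + Y (k(Y) = Y - 3 = -3 + Y)
O(x) = 2*x² (O(x) = x*(2*x) = 2*x²)
B(N, h) = -1 + h
r = 70 (r = 2*(-6)² - 2 = 2*36 - 2 = 72 - 2 = 70)
-107 + B(k(6), 9)*r = -107 + (-1 + 9)*70 = -107 + 8*70 = -107 + 560 = 453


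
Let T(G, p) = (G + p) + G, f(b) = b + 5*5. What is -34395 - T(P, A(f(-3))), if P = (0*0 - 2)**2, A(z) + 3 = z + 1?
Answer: -34423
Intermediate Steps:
f(b) = 25 + b (f(b) = b + 25 = 25 + b)
A(z) = -2 + z (A(z) = -3 + (z + 1) = -3 + (1 + z) = -2 + z)
P = 4 (P = (0 - 2)**2 = (-2)**2 = 4)
T(G, p) = p + 2*G
-34395 - T(P, A(f(-3))) = -34395 - ((-2 + (25 - 3)) + 2*4) = -34395 - ((-2 + 22) + 8) = -34395 - (20 + 8) = -34395 - 1*28 = -34395 - 28 = -34423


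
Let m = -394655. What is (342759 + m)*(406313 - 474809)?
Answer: 3554668416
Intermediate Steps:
(342759 + m)*(406313 - 474809) = (342759 - 394655)*(406313 - 474809) = -51896*(-68496) = 3554668416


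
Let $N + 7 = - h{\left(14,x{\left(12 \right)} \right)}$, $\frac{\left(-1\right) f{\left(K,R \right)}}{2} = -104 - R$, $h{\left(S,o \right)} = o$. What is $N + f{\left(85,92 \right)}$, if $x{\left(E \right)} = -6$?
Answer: $391$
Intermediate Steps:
$f{\left(K,R \right)} = 208 + 2 R$ ($f{\left(K,R \right)} = - 2 \left(-104 - R\right) = 208 + 2 R$)
$N = -1$ ($N = -7 - -6 = -7 + 6 = -1$)
$N + f{\left(85,92 \right)} = -1 + \left(208 + 2 \cdot 92\right) = -1 + \left(208 + 184\right) = -1 + 392 = 391$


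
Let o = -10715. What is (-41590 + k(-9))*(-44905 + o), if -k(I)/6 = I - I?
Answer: 2313235800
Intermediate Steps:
k(I) = 0 (k(I) = -6*(I - I) = -6*0 = 0)
(-41590 + k(-9))*(-44905 + o) = (-41590 + 0)*(-44905 - 10715) = -41590*(-55620) = 2313235800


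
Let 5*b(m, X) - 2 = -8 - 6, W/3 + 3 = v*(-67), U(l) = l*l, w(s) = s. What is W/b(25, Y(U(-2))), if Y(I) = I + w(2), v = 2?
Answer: 685/4 ≈ 171.25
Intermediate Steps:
U(l) = l**2
W = -411 (W = -9 + 3*(2*(-67)) = -9 + 3*(-134) = -9 - 402 = -411)
Y(I) = 2 + I (Y(I) = I + 2 = 2 + I)
b(m, X) = -12/5 (b(m, X) = 2/5 + (-8 - 6)/5 = 2/5 + (1/5)*(-14) = 2/5 - 14/5 = -12/5)
W/b(25, Y(U(-2))) = -411/(-12/5) = -411*(-5/12) = 685/4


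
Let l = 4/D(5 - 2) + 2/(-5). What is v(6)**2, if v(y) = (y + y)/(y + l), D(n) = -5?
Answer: 25/4 ≈ 6.2500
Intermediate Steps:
l = -6/5 (l = 4/(-5) + 2/(-5) = 4*(-1/5) + 2*(-1/5) = -4/5 - 2/5 = -6/5 ≈ -1.2000)
v(y) = 2*y/(-6/5 + y) (v(y) = (y + y)/(y - 6/5) = (2*y)/(-6/5 + y) = 2*y/(-6/5 + y))
v(6)**2 = (10*6/(-6 + 5*6))**2 = (10*6/(-6 + 30))**2 = (10*6/24)**2 = (10*6*(1/24))**2 = (5/2)**2 = 25/4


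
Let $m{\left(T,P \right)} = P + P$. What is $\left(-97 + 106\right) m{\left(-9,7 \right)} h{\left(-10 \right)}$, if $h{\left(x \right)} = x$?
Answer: $-1260$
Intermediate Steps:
$m{\left(T,P \right)} = 2 P$
$\left(-97 + 106\right) m{\left(-9,7 \right)} h{\left(-10 \right)} = \left(-97 + 106\right) 2 \cdot 7 \left(-10\right) = 9 \cdot 14 \left(-10\right) = 126 \left(-10\right) = -1260$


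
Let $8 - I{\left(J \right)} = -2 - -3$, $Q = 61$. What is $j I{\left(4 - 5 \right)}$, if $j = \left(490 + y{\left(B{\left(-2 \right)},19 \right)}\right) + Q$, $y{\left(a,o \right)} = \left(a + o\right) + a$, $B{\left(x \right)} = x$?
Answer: $3962$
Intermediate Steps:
$y{\left(a,o \right)} = o + 2 a$
$I{\left(J \right)} = 7$ ($I{\left(J \right)} = 8 - \left(-2 - -3\right) = 8 - \left(-2 + 3\right) = 8 - 1 = 7$)
$j = 566$ ($j = \left(490 + \left(19 + 2 \left(-2\right)\right)\right) + 61 = \left(490 + \left(19 - 4\right)\right) + 61 = \left(490 + 15\right) + 61 = 505 + 61 = 566$)
$j I{\left(4 - 5 \right)} = 566 \cdot 7 = 3962$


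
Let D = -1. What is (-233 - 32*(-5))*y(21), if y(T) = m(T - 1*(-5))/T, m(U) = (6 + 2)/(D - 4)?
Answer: 584/105 ≈ 5.5619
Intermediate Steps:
m(U) = -8/5 (m(U) = (6 + 2)/(-1 - 4) = 8/(-5) = 8*(-1/5) = -8/5)
y(T) = -8/(5*T)
(-233 - 32*(-5))*y(21) = (-233 - 32*(-5))*(-8/5/21) = (-233 + 160)*(-8/5*1/21) = -73*(-8/105) = 584/105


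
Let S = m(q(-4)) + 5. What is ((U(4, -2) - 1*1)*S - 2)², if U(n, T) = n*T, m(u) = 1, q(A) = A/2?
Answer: 3136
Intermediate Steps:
q(A) = A/2 (q(A) = A*(½) = A/2)
U(n, T) = T*n
S = 6 (S = 1 + 5 = 6)
((U(4, -2) - 1*1)*S - 2)² = ((-2*4 - 1*1)*6 - 2)² = ((-8 - 1)*6 - 2)² = (-9*6 - 2)² = (-54 - 2)² = (-56)² = 3136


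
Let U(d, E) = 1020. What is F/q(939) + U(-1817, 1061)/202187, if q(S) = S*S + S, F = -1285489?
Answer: -259008851243/178462377420 ≈ -1.4513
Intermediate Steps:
q(S) = S + S² (q(S) = S² + S = S + S²)
F/q(939) + U(-1817, 1061)/202187 = -1285489*1/(939*(1 + 939)) + 1020/202187 = -1285489/(939*940) + 1020*(1/202187) = -1285489/882660 + 1020/202187 = -259008851243/178462377420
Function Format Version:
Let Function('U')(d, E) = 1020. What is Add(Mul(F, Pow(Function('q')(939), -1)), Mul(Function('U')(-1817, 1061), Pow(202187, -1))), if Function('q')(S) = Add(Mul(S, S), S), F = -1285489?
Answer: Rational(-259008851243, 178462377420) ≈ -1.4513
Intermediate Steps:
Function('q')(S) = Add(S, Pow(S, 2)) (Function('q')(S) = Add(Pow(S, 2), S) = Add(S, Pow(S, 2)))
Add(Mul(F, Pow(Function('q')(939), -1)), Mul(Function('U')(-1817, 1061), Pow(202187, -1))) = Add(Mul(-1285489, Pow(Mul(939, Add(1, 939)), -1)), Mul(1020, Pow(202187, -1))) = Add(Mul(-1285489, Pow(Mul(939, 940), -1)), Mul(1020, Rational(1, 202187))) = Add(Mul(-1285489, Pow(882660, -1)), Rational(1020, 202187)) = Add(Mul(-1285489, Rational(1, 882660)), Rational(1020, 202187)) = Add(Rational(-1285489, 882660), Rational(1020, 202187)) = Rational(-259008851243, 178462377420)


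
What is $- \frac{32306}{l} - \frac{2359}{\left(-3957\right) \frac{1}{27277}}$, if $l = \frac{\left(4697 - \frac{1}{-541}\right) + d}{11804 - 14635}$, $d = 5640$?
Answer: $\frac{92605651370276}{3688133721} \approx 25109.0$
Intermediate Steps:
$l = - \frac{5592318}{1531571}$ ($l = \frac{\left(4697 - \frac{1}{-541}\right) + 5640}{11804 - 14635} = \frac{\left(4697 - - \frac{1}{541}\right) + 5640}{-2831} = \left(\left(4697 + \frac{1}{541}\right) + 5640\right) \left(- \frac{1}{2831}\right) = \left(\frac{2541078}{541} + 5640\right) \left(- \frac{1}{2831}\right) = \frac{5592318}{541} \left(- \frac{1}{2831}\right) = - \frac{5592318}{1531571} \approx -3.6514$)
$- \frac{32306}{l} - \frac{2359}{\left(-3957\right) \frac{1}{27277}} = - \frac{32306}{- \frac{5592318}{1531571}} - \frac{2359}{\left(-3957\right) \frac{1}{27277}} = \left(-32306\right) \left(- \frac{1531571}{5592318}\right) - \frac{2359}{\left(-3957\right) \frac{1}{27277}} = \frac{24739466363}{2796159} - \frac{2359}{- \frac{3957}{27277}} = \frac{24739466363}{2796159} - - \frac{64346443}{3957} = \frac{24739466363}{2796159} + \frac{64346443}{3957} = \frac{92605651370276}{3688133721}$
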